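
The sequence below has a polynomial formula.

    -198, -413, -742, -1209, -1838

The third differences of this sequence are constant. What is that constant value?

-24

First differences: -215, -329, -467, -629
Second differences: -114, -138, -162
Third differences: -24, -24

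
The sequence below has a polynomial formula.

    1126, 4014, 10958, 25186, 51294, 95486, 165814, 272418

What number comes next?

2888, 6944, 14228, 26108, 44192, 70328, 106604
4056, 7284, 11880, 18084, 26136, 36276
3228, 4596, 6204, 8052, 10140
1368, 1608, 1848, 2088
240, 240, 240
Constant fifth difference = 240, so extend:
2088 + 240 = 2328;  10140 + 2328 = 12468;  36276 + 12468 = 48744;  106604 + 48744 = 155348;  272418 + 155348 = 427766

427766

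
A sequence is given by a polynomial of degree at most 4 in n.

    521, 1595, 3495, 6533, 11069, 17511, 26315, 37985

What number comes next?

First differences: 1074, 1900, 3038, 4536, 6442, 8804, 11670
Second differences: 826, 1138, 1498, 1906, 2362, 2866
Third differences: 312, 360, 408, 456, 504
Fourth differences: 48, 48, 48, 48
The fourth differences are constant (48).
504 + 48 = 552;  2866 + 552 = 3418;  11670 + 3418 = 15088;  37985 + 15088 = 53073

53073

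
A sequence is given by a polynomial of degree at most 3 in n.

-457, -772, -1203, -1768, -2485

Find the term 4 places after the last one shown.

-7233

Δ: -315 , -431 , -565 , -717
Δ²: -116 , -134 , -152
Δ³: -18 , -18
The third differences are constant (-18).
-152 − 18 = -170;  -717 − 170 = -887;  -2485 − 887 = -3372
-170 − 18 = -188;  -887 − 188 = -1075;  -3372 − 1075 = -4447
-188 − 18 = -206;  -1075 − 206 = -1281;  -4447 − 1281 = -5728
-206 − 18 = -224;  -1281 − 224 = -1505;  -5728 − 1505 = -7233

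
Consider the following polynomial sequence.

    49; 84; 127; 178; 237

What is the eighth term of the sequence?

462

Δ: 35 , 43 , 51 , 59
Δ²: 8 , 8 , 8
Constant second difference = 8, so extend:
59 + 8 = 67;  237 + 67 = 304
67 + 8 = 75;  304 + 75 = 379
75 + 8 = 83;  379 + 83 = 462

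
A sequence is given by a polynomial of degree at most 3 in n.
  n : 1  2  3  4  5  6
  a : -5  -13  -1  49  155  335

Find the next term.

D1: -8  12  50  106  180
D2: 20  38  56  74
D3: 18  18  18
Third differences constant at 18.
74 + 18 = 92;  180 + 92 = 272;  335 + 272 = 607

607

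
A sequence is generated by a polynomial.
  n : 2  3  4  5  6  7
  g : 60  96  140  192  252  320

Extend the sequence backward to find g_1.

32

D1: 36  44  52  60  68
D2: 8  8  8  8
The second differences are constant at 8.
Work back: 36 − 8 = 28;  60 − 28 = 32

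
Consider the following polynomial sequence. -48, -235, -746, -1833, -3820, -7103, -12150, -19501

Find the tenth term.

D1: -187 , -511 , -1087 , -1987 , -3283 , -5047 , -7351
D2: -324 , -576 , -900 , -1296 , -1764 , -2304
D3: -252 , -324 , -396 , -468 , -540
D4: -72 , -72 , -72 , -72
Constant fourth difference = -72, so extend:
-540 − 72 = -612;  -2304 − 612 = -2916;  -7351 − 2916 = -10267;  -19501 − 10267 = -29768
-612 − 72 = -684;  -2916 − 684 = -3600;  -10267 − 3600 = -13867;  -29768 − 13867 = -43635

-43635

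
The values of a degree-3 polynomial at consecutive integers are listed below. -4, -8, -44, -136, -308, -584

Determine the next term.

-988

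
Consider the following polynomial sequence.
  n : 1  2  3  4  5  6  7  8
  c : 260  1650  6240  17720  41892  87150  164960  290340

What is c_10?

D1: 1390, 4590, 11480, 24172, 45258, 77810, 125380
D2: 3200, 6890, 12692, 21086, 32552, 47570
D3: 3690, 5802, 8394, 11466, 15018
D4: 2112, 2592, 3072, 3552
D5: 480, 480, 480
Fifth differences constant at 480.
3552 + 480 = 4032;  15018 + 4032 = 19050;  47570 + 19050 = 66620;  125380 + 66620 = 192000;  290340 + 192000 = 482340
4032 + 480 = 4512;  19050 + 4512 = 23562;  66620 + 23562 = 90182;  192000 + 90182 = 282182;  482340 + 282182 = 764522

764522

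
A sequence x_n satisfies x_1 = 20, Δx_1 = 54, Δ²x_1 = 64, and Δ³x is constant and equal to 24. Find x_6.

1170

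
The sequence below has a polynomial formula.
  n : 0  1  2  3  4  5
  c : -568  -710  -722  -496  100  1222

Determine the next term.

D1: -142  -12  226  596  1122
D2: 130  238  370  526
D3: 108  132  156
D4: 24  24
The fourth differences are constant (24).
156 + 24 = 180;  526 + 180 = 706;  1122 + 706 = 1828;  1222 + 1828 = 3050

3050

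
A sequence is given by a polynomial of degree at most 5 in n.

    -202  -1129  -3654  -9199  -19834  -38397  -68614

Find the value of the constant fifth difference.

-120

First differences: -927, -2525, -5545, -10635, -18563, -30217
Second differences: -1598, -3020, -5090, -7928, -11654
Third differences: -1422, -2070, -2838, -3726
Fourth differences: -648, -768, -888
Fifth differences: -120, -120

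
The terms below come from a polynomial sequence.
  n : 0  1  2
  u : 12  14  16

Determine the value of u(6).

24

D1: 2, 2
The first differences are constant (2).
16 + 2 = 18
18 + 2 = 20
20 + 2 = 22
22 + 2 = 24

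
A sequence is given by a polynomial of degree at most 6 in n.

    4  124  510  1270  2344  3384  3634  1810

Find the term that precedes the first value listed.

-6

Δ: 120, 386, 760, 1074, 1040, 250, -1824
Δ²: 266, 374, 314, -34, -790, -2074
Δ³: 108, -60, -348, -756, -1284
Δ⁴: -168, -288, -408, -528
Δ⁵: -120, -120, -120
The fifth differences are constant at -120.
Work back: -168 + 120 = -48;  108 + 48 = 156;  266 − 156 = 110;  120 − 110 = 10;  4 − 10 = -6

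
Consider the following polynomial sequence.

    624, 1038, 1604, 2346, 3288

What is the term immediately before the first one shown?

338

Δ: 414  566  742  942
Δ²: 152  176  200
Δ³: 24  24
The third differences are constant at 24.
Work back: 152 − 24 = 128;  414 − 128 = 286;  624 − 286 = 338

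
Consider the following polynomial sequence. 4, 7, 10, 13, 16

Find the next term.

19

Δ: 3  3  3  3
Constant first difference = 3, so extend:
16 + 3 = 19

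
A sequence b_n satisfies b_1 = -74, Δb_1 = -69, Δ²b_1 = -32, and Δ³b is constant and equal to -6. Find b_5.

Build the table forward from the leading diagonal:
Third differences: -6  -6  -6  -6  -6
Second differences: -32  -38  -44  -50  -56
First differences: -69  -101  -139  -183  -233
b: -74  -143  -244  -383  -566

-566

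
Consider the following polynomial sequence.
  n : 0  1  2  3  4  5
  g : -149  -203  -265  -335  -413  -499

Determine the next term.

-593

First differences: -54, -62, -70, -78, -86
Second differences: -8, -8, -8, -8
Constant second difference = -8, so extend:
-86 − 8 = -94;  -499 − 94 = -593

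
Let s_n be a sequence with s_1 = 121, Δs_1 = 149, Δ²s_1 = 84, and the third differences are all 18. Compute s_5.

1293

Build the table forward from the leading diagonal:
Δ³: 18  18  18  18  18
Δ²: 84  102  120  138  156
Δ: 149  233  335  455  593
s: 121  270  503  838  1293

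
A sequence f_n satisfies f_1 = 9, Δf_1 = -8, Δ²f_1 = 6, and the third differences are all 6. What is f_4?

Build the table forward from the leading diagonal:
Third differences: 6, 6, 6, 6
Second differences: 6, 12, 18, 24
First differences: -8, -2, 10, 28
f: 9, 1, -1, 9

9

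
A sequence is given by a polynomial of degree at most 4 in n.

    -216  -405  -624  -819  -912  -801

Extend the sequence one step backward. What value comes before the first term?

-87

-189, -219, -195, -93, 111
-30, 24, 102, 204
54, 78, 102
24, 24
The fourth differences are constant at 24.
Work back: 54 − 24 = 30;  -30 − 30 = -60;  -189 + 60 = -129;  -216 + 129 = -87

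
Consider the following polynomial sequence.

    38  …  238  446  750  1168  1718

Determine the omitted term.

108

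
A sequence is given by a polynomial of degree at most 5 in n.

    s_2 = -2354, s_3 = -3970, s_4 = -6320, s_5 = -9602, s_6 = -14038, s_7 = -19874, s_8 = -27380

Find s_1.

-1616  -2350  -3282  -4436  -5836  -7506
-734  -932  -1154  -1400  -1670
-198  -222  -246  -270
-24  -24  -24
The fourth differences are constant at -24.
Work back: -198 + 24 = -174;  -734 + 174 = -560;  -1616 + 560 = -1056;  -2354 + 1056 = -1298

-1298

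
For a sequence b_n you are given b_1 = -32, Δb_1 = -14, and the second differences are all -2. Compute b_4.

Build the table forward from the leading diagonal:
Second differences: -2  -2  -2  -2
First differences: -14  -16  -18  -20
b: -32  -46  -62  -80

-80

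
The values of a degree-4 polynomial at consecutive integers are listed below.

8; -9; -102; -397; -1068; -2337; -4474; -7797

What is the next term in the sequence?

First differences: -17 , -93 , -295 , -671 , -1269 , -2137 , -3323
Second differences: -76 , -202 , -376 , -598 , -868 , -1186
Third differences: -126 , -174 , -222 , -270 , -318
Fourth differences: -48 , -48 , -48 , -48
The fourth differences are constant (-48).
-318 − 48 = -366;  -1186 − 366 = -1552;  -3323 − 1552 = -4875;  -7797 − 4875 = -12672

-12672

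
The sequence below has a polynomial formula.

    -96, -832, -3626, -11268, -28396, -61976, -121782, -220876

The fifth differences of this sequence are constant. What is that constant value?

-480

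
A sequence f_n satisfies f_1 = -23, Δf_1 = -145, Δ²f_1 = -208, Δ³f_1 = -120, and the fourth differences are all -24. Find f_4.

-1202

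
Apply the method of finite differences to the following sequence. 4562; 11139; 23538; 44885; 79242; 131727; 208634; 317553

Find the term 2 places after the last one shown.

668987

Δ: 6577 , 12399 , 21347 , 34357 , 52485 , 76907 , 108919
Δ²: 5822 , 8948 , 13010 , 18128 , 24422 , 32012
Δ³: 3126 , 4062 , 5118 , 6294 , 7590
Δ⁴: 936 , 1056 , 1176 , 1296
Δ⁵: 120 , 120 , 120
Fifth differences constant at 120.
1296 + 120 = 1416;  7590 + 1416 = 9006;  32012 + 9006 = 41018;  108919 + 41018 = 149937;  317553 + 149937 = 467490
1416 + 120 = 1536;  9006 + 1536 = 10542;  41018 + 10542 = 51560;  149937 + 51560 = 201497;  467490 + 201497 = 668987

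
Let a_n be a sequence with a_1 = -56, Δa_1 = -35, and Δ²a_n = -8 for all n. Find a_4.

-185

Build the table forward from the leading diagonal:
Δ²: -8  -8  -8  -8
Δ: -35  -43  -51  -59
a: -56  -91  -134  -185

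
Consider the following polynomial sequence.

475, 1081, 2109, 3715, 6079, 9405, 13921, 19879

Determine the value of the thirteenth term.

81799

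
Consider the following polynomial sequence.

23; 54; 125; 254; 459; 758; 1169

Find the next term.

1710

First differences: 31  71  129  205  299  411
Second differences: 40  58  76  94  112
Third differences: 18  18  18  18
Third differences constant at 18.
112 + 18 = 130;  411 + 130 = 541;  1169 + 541 = 1710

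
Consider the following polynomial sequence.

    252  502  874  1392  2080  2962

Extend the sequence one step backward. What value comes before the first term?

100

250, 372, 518, 688, 882
122, 146, 170, 194
24, 24, 24
The third differences are constant at 24.
Work back: 122 − 24 = 98;  250 − 98 = 152;  252 − 152 = 100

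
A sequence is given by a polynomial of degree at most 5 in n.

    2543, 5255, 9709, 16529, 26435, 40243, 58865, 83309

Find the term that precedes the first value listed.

First differences: 2712  4454  6820  9906  13808  18622  24444
Second differences: 1742  2366  3086  3902  4814  5822
Third differences: 624  720  816  912  1008
Fourth differences: 96  96  96  96
The fourth differences are constant at 96.
Work back: 624 − 96 = 528;  1742 − 528 = 1214;  2712 − 1214 = 1498;  2543 − 1498 = 1045

1045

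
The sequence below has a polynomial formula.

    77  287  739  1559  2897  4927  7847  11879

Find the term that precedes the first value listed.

D1: 210  452  820  1338  2030  2920  4032
D2: 242  368  518  692  890  1112
D3: 126  150  174  198  222
D4: 24  24  24  24
The fourth differences are constant at 24.
Work back: 126 − 24 = 102;  242 − 102 = 140;  210 − 140 = 70;  77 − 70 = 7

7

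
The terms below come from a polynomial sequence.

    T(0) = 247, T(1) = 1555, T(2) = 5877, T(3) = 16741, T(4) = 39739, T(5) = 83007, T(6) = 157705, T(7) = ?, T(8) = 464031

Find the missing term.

278497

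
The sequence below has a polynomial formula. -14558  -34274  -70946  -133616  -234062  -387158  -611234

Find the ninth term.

D1: -19716, -36672, -62670, -100446, -153096, -224076
D2: -16956, -25998, -37776, -52650, -70980
D3: -9042, -11778, -14874, -18330
D4: -2736, -3096, -3456
D5: -360, -360
The fifth differences are constant (-360).
-3456 − 360 = -3816;  -18330 − 3816 = -22146;  -70980 − 22146 = -93126;  -224076 − 93126 = -317202;  -611234 − 317202 = -928436
-3816 − 360 = -4176;  -22146 − 4176 = -26322;  -93126 − 26322 = -119448;  -317202 − 119448 = -436650;  -928436 − 436650 = -1365086

-1365086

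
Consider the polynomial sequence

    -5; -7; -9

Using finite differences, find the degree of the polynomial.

1

First differences: -2, -2
The first differences are constant, so the polynomial has degree 1.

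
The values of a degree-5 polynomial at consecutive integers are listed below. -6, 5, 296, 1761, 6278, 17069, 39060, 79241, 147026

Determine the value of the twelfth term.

654065

D1: 11, 291, 1465, 4517, 10791, 21991, 40181, 67785
D2: 280, 1174, 3052, 6274, 11200, 18190, 27604
D3: 894, 1878, 3222, 4926, 6990, 9414
D4: 984, 1344, 1704, 2064, 2424
D5: 360, 360, 360, 360
The fifth differences are constant (360).
2424 + 360 = 2784;  9414 + 2784 = 12198;  27604 + 12198 = 39802;  67785 + 39802 = 107587;  147026 + 107587 = 254613
2784 + 360 = 3144;  12198 + 3144 = 15342;  39802 + 15342 = 55144;  107587 + 55144 = 162731;  254613 + 162731 = 417344
3144 + 360 = 3504;  15342 + 3504 = 18846;  55144 + 18846 = 73990;  162731 + 73990 = 236721;  417344 + 236721 = 654065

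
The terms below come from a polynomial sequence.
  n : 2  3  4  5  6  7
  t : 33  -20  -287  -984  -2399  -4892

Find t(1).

16

-53, -267, -697, -1415, -2493
-214, -430, -718, -1078
-216, -288, -360
-72, -72
The fourth differences are constant at -72.
Work back: -216 + 72 = -144;  -214 + 144 = -70;  -53 + 70 = 17;  33 − 17 = 16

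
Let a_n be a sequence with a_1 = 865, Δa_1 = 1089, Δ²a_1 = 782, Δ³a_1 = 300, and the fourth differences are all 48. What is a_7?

Build the table forward from the leading diagonal:
Fourth differences: 48  48  48  48  48  48  48
Third differences: 300  348  396  444  492  540  588
Second differences: 782  1082  1430  1826  2270  2762  3302
First differences: 1089  1871  2953  4383  6209  8479  11241
a: 865  1954  3825  6778  11161  17370  25849

25849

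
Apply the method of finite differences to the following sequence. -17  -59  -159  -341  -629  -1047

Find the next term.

-1619

First differences: -42  -100  -182  -288  -418
Second differences: -58  -82  -106  -130
Third differences: -24  -24  -24
Third differences constant at -24.
-130 − 24 = -154;  -418 − 154 = -572;  -1047 − 572 = -1619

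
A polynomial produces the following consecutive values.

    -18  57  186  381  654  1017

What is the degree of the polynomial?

3

D1: 75, 129, 195, 273, 363
D2: 54, 66, 78, 90
D3: 12, 12, 12
The third differences are constant, so the polynomial has degree 3.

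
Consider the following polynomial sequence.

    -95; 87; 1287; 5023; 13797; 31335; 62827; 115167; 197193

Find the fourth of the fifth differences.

First differences: 182, 1200, 3736, 8774, 17538, 31492, 52340, 82026
Second differences: 1018, 2536, 5038, 8764, 13954, 20848, 29686
Third differences: 1518, 2502, 3726, 5190, 6894, 8838
Fourth differences: 984, 1224, 1464, 1704, 1944
Fifth differences: 240, 240, 240, 240

240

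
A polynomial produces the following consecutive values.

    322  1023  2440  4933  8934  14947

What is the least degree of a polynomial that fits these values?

4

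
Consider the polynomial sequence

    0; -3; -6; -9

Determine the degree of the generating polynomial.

First differences: -3, -3, -3
The first differences are constant, so the polynomial has degree 1.

1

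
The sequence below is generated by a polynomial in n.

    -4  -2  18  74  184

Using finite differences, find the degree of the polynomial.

Δ: 2, 20, 56, 110
Δ²: 18, 36, 54
Δ³: 18, 18
The third differences are constant, so the polynomial has degree 3.

3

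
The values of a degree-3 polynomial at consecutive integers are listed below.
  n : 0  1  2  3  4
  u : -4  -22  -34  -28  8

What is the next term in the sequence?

Δ: -18, -12, 6, 36
Δ²: 6, 18, 30
Δ³: 12, 12
Third differences constant at 12.
30 + 12 = 42;  36 + 42 = 78;  8 + 78 = 86

86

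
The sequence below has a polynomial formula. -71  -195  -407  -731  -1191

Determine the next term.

D1: -124, -212, -324, -460
D2: -88, -112, -136
D3: -24, -24
Third differences constant at -24.
-136 − 24 = -160;  -460 − 160 = -620;  -1191 − 620 = -1811

-1811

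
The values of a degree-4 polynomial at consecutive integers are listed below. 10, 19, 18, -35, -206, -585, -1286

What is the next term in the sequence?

-2447

D1: 9 , -1 , -53 , -171 , -379 , -701
D2: -10 , -52 , -118 , -208 , -322
D3: -42 , -66 , -90 , -114
D4: -24 , -24 , -24
The fourth differences are constant (-24).
-114 − 24 = -138;  -322 − 138 = -460;  -701 − 460 = -1161;  -1286 − 1161 = -2447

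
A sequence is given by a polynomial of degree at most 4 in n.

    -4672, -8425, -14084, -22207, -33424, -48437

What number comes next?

-3753 , -5659 , -8123 , -11217 , -15013
-1906 , -2464 , -3094 , -3796
-558 , -630 , -702
-72 , -72
The fourth differences are constant (-72).
-702 − 72 = -774;  -3796 − 774 = -4570;  -15013 − 4570 = -19583;  -48437 − 19583 = -68020

-68020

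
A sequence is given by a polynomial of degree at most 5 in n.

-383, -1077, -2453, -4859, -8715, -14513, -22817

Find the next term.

-34263

First differences: -694 , -1376 , -2406 , -3856 , -5798 , -8304
Second differences: -682 , -1030 , -1450 , -1942 , -2506
Third differences: -348 , -420 , -492 , -564
Fourth differences: -72 , -72 , -72
The fourth differences are constant (-72).
-564 − 72 = -636;  -2506 − 636 = -3142;  -8304 − 3142 = -11446;  -22817 − 11446 = -34263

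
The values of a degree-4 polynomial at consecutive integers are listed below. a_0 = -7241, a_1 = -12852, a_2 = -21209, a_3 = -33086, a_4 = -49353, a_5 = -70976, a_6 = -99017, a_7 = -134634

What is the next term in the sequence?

-179081

First differences: -5611  -8357  -11877  -16267  -21623  -28041  -35617
Second differences: -2746  -3520  -4390  -5356  -6418  -7576
Third differences: -774  -870  -966  -1062  -1158
Fourth differences: -96  -96  -96  -96
The fourth differences are constant (-96).
-1158 − 96 = -1254;  -7576 − 1254 = -8830;  -35617 − 8830 = -44447;  -134634 − 44447 = -179081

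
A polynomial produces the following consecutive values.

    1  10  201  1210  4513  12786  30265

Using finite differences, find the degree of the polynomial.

5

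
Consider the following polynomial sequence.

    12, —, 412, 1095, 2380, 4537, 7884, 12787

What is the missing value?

109

Using the last 6 terms:
683, 1285, 2157, 3347, 4903
602, 872, 1190, 1556
270, 318, 366
48, 48
Constant fourth difference = 48.
Extend backward: 270 − 48 = 222;  602 − 222 = 380;  683 − 380 = 303;  412 − 303 = 109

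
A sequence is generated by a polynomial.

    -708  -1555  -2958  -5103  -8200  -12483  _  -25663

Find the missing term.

Using the first 6 terms:
D1: -847  -1403  -2145  -3097  -4283
D2: -556  -742  -952  -1186
D3: -186  -210  -234
D4: -24  -24
Constant fourth difference = -24.
Extend forward: -234 − 24 = -258;  -1186 − 258 = -1444;  -4283 − 1444 = -5727;  -12483 − 5727 = -18210

-18210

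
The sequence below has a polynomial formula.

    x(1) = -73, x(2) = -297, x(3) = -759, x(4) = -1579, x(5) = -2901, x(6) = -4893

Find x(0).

9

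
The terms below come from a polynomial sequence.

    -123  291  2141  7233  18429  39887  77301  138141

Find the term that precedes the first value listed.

-91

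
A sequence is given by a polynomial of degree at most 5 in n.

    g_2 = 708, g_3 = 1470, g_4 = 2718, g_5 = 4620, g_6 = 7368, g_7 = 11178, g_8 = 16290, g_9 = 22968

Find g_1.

D1: 762, 1248, 1902, 2748, 3810, 5112, 6678
D2: 486, 654, 846, 1062, 1302, 1566
D3: 168, 192, 216, 240, 264
D4: 24, 24, 24, 24
The fourth differences are constant at 24.
Work back: 168 − 24 = 144;  486 − 144 = 342;  762 − 342 = 420;  708 − 420 = 288

288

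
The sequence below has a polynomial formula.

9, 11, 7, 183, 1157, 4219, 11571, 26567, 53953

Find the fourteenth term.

Δ: 2, -4, 176, 974, 3062, 7352, 14996, 27386
Δ²: -6, 180, 798, 2088, 4290, 7644, 12390
Δ³: 186, 618, 1290, 2202, 3354, 4746
Δ⁴: 432, 672, 912, 1152, 1392
Δ⁵: 240, 240, 240, 240
Fifth differences constant at 240.
1392 + 240 = 1632;  4746 + 1632 = 6378;  12390 + 6378 = 18768;  27386 + 18768 = 46154;  53953 + 46154 = 100107
1632 + 240 = 1872;  6378 + 1872 = 8250;  18768 + 8250 = 27018;  46154 + 27018 = 73172;  100107 + 73172 = 173279
1872 + 240 = 2112;  8250 + 2112 = 10362;  27018 + 10362 = 37380;  73172 + 37380 = 110552;  173279 + 110552 = 283831
2112 + 240 = 2352;  10362 + 2352 = 12714;  37380 + 12714 = 50094;  110552 + 50094 = 160646;  283831 + 160646 = 444477
2352 + 240 = 2592;  12714 + 2592 = 15306;  50094 + 15306 = 65400;  160646 + 65400 = 226046;  444477 + 226046 = 670523

670523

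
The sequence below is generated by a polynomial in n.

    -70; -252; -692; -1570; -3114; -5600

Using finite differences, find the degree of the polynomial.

4

D1: -182, -440, -878, -1544, -2486
D2: -258, -438, -666, -942
D3: -180, -228, -276
D4: -48, -48
The fourth differences are constant, so the polynomial has degree 4.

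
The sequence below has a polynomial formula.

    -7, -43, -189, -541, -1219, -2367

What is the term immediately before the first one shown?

-36, -146, -352, -678, -1148
-110, -206, -326, -470
-96, -120, -144
-24, -24
The fourth differences are constant at -24.
Work back: -96 + 24 = -72;  -110 + 72 = -38;  -36 + 38 = 2;  -7 − 2 = -9

-9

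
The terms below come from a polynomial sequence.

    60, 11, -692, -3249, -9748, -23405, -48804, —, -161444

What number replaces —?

-92137

Using the first 7 terms:
D1: -49  -703  -2557  -6499  -13657  -25399
D2: -654  -1854  -3942  -7158  -11742
D3: -1200  -2088  -3216  -4584
D4: -888  -1128  -1368
D5: -240  -240
Constant fifth difference = -240.
Extend forward: -1368 − 240 = -1608;  -4584 − 1608 = -6192;  -11742 − 6192 = -17934;  -25399 − 17934 = -43333;  -48804 − 43333 = -92137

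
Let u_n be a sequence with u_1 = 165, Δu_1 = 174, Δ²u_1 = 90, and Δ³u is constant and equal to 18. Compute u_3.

Build the table forward from the leading diagonal:
Third differences: 18, 18, 18
Second differences: 90, 108, 126
First differences: 174, 264, 372
u: 165, 339, 603

603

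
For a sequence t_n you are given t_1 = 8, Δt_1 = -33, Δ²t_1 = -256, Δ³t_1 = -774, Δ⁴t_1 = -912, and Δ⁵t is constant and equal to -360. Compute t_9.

Build the table forward from the leading diagonal:
D5: -360  -360  -360  -360  -360  -360  -360  -360  -360
D4: -912  -1272  -1632  -1992  -2352  -2712  -3072  -3432  -3792
D3: -774  -1686  -2958  -4590  -6582  -8934  -11646  -14718  -18150
D2: -256  -1030  -2716  -5674  -10264  -16846  -25780  -37426  -52144
D1: -33  -289  -1319  -4035  -9709  -19973  -36819  -62599  -100025
t: 8  -25  -314  -1633  -5668  -15377  -35350  -72169  -134768

-134768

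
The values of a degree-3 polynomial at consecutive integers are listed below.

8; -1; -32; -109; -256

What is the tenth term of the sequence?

-2881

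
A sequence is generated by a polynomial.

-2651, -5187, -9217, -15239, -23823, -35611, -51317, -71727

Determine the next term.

-97699

D1: -2536, -4030, -6022, -8584, -11788, -15706, -20410
D2: -1494, -1992, -2562, -3204, -3918, -4704
D3: -498, -570, -642, -714, -786
D4: -72, -72, -72, -72
Fourth differences constant at -72.
-786 − 72 = -858;  -4704 − 858 = -5562;  -20410 − 5562 = -25972;  -71727 − 25972 = -97699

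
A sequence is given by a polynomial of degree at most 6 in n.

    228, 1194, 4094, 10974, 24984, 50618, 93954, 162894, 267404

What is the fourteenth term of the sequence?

1847034

First differences: 966, 2900, 6880, 14010, 25634, 43336, 68940, 104510
Second differences: 1934, 3980, 7130, 11624, 17702, 25604, 35570
Third differences: 2046, 3150, 4494, 6078, 7902, 9966
Fourth differences: 1104, 1344, 1584, 1824, 2064
Fifth differences: 240, 240, 240, 240
Constant fifth difference = 240, so extend:
2064 + 240 = 2304;  9966 + 2304 = 12270;  35570 + 12270 = 47840;  104510 + 47840 = 152350;  267404 + 152350 = 419754
2304 + 240 = 2544;  12270 + 2544 = 14814;  47840 + 14814 = 62654;  152350 + 62654 = 215004;  419754 + 215004 = 634758
2544 + 240 = 2784;  14814 + 2784 = 17598;  62654 + 17598 = 80252;  215004 + 80252 = 295256;  634758 + 295256 = 930014
2784 + 240 = 3024;  17598 + 3024 = 20622;  80252 + 20622 = 100874;  295256 + 100874 = 396130;  930014 + 396130 = 1326144
3024 + 240 = 3264;  20622 + 3264 = 23886;  100874 + 23886 = 124760;  396130 + 124760 = 520890;  1326144 + 520890 = 1847034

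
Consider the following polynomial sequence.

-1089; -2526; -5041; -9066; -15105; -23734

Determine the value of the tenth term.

-98190

First differences: -1437 , -2515 , -4025 , -6039 , -8629
Second differences: -1078 , -1510 , -2014 , -2590
Third differences: -432 , -504 , -576
Fourth differences: -72 , -72
Constant fourth difference = -72, so extend:
-576 − 72 = -648;  -2590 − 648 = -3238;  -8629 − 3238 = -11867;  -23734 − 11867 = -35601
-648 − 72 = -720;  -3238 − 720 = -3958;  -11867 − 3958 = -15825;  -35601 − 15825 = -51426
-720 − 72 = -792;  -3958 − 792 = -4750;  -15825 − 4750 = -20575;  -51426 − 20575 = -72001
-792 − 72 = -864;  -4750 − 864 = -5614;  -20575 − 5614 = -26189;  -72001 − 26189 = -98190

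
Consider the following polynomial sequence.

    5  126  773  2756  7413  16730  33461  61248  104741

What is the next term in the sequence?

121  647  1983  4657  9317  16731  27787  43493
526  1336  2674  4660  7414  11056  15706
810  1338  1986  2754  3642  4650
528  648  768  888  1008
120  120  120  120
The fifth differences are constant (120).
1008 + 120 = 1128;  4650 + 1128 = 5778;  15706 + 5778 = 21484;  43493 + 21484 = 64977;  104741 + 64977 = 169718

169718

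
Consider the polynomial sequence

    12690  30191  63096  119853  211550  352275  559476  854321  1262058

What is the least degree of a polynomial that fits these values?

D1: 17501, 32905, 56757, 91697, 140725, 207201, 294845, 407737
D2: 15404, 23852, 34940, 49028, 66476, 87644, 112892
D3: 8448, 11088, 14088, 17448, 21168, 25248
D4: 2640, 3000, 3360, 3720, 4080
D5: 360, 360, 360, 360
The fifth differences are constant, so the polynomial has degree 5.

5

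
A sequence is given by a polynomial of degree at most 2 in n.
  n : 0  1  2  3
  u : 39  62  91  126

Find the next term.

Δ: 23, 29, 35
Δ²: 6, 6
Second differences constant at 6.
35 + 6 = 41;  126 + 41 = 167

167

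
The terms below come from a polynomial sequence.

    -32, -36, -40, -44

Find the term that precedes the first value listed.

-28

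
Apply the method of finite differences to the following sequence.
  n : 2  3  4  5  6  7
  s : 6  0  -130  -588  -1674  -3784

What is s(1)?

First differences: -6  -130  -458  -1086  -2110
Second differences: -124  -328  -628  -1024
Third differences: -204  -300  -396
Fourth differences: -96  -96
The fourth differences are constant at -96.
Work back: -204 + 96 = -108;  -124 + 108 = -16;  -6 + 16 = 10;  6 − 10 = -4

-4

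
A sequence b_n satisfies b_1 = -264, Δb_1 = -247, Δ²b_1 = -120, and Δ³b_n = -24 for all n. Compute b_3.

Build the table forward from the leading diagonal:
D3: -24  -24  -24
D2: -120  -144  -168
D1: -247  -367  -511
b: -264  -511  -878

-878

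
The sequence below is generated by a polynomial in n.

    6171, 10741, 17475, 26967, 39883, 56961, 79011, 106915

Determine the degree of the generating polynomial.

Δ: 4570, 6734, 9492, 12916, 17078, 22050, 27904
Δ²: 2164, 2758, 3424, 4162, 4972, 5854
Δ³: 594, 666, 738, 810, 882
Δ⁴: 72, 72, 72, 72
The fourth differences are constant, so the polynomial has degree 4.

4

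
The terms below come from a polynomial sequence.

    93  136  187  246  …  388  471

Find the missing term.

313

Using the first 4 terms:
First differences: 43, 51, 59
Second differences: 8, 8
Constant second difference = 8.
Extend forward: 59 + 8 = 67;  246 + 67 = 313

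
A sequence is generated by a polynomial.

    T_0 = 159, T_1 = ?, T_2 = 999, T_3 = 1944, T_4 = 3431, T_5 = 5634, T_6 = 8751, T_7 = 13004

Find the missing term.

Using the last 6 terms:
First differences: 945, 1487, 2203, 3117, 4253
Second differences: 542, 716, 914, 1136
Third differences: 174, 198, 222
Fourth differences: 24, 24
Constant fourth difference = 24.
Extend backward: 174 − 24 = 150;  542 − 150 = 392;  945 − 392 = 553;  999 − 553 = 446

446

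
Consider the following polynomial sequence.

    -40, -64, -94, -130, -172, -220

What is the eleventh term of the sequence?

-550

First differences: -24, -30, -36, -42, -48
Second differences: -6, -6, -6, -6
Second differences constant at -6.
-48 − 6 = -54;  -220 − 54 = -274
-54 − 6 = -60;  -274 − 60 = -334
-60 − 6 = -66;  -334 − 66 = -400
-66 − 6 = -72;  -400 − 72 = -472
-72 − 6 = -78;  -472 − 78 = -550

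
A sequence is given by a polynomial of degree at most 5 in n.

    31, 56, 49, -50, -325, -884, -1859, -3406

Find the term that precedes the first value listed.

Δ: 25, -7, -99, -275, -559, -975, -1547
Δ²: -32, -92, -176, -284, -416, -572
Δ³: -60, -84, -108, -132, -156
Δ⁴: -24, -24, -24, -24
The fourth differences are constant at -24.
Work back: -60 + 24 = -36;  -32 + 36 = 4;  25 − 4 = 21;  31 − 21 = 10

10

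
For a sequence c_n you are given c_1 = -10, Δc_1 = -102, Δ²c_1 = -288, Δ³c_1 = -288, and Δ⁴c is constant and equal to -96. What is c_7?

-12142

Build the table forward from the leading diagonal:
Δ⁴: -96  -96  -96  -96  -96  -96  -96
Δ³: -288  -384  -480  -576  -672  -768  -864
Δ²: -288  -576  -960  -1440  -2016  -2688  -3456
Δ: -102  -390  -966  -1926  -3366  -5382  -8070
c: -10  -112  -502  -1468  -3394  -6760  -12142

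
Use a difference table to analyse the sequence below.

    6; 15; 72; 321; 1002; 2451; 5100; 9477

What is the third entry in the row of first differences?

249

Δ: 9, 57, 249, 681, 1449, 2649, 4377
Δ²: 48, 192, 432, 768, 1200, 1728
Δ³: 144, 240, 336, 432, 528
Δ⁴: 96, 96, 96, 96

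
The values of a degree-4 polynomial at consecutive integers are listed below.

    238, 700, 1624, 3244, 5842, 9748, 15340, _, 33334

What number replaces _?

Using the first 7 terms:
Δ: 462  924  1620  2598  3906  5592
Δ²: 462  696  978  1308  1686
Δ³: 234  282  330  378
Δ⁴: 48  48  48
Constant fourth difference = 48.
Extend forward: 378 + 48 = 426;  1686 + 426 = 2112;  5592 + 2112 = 7704;  15340 + 7704 = 23044

23044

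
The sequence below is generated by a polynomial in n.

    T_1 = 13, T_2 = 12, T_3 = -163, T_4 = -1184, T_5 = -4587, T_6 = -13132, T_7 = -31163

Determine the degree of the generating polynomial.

Δ: -1, -175, -1021, -3403, -8545, -18031
Δ²: -174, -846, -2382, -5142, -9486
Δ³: -672, -1536, -2760, -4344
Δ⁴: -864, -1224, -1584
Δ⁵: -360, -360
The fifth differences are constant, so the polynomial has degree 5.

5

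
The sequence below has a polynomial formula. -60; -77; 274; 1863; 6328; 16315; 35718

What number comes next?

69919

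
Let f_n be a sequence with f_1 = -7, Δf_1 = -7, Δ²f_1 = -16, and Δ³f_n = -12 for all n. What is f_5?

Build the table forward from the leading diagonal:
D3: -12, -12, -12, -12, -12
D2: -16, -28, -40, -52, -64
D1: -7, -23, -51, -91, -143
f: -7, -14, -37, -88, -179

-179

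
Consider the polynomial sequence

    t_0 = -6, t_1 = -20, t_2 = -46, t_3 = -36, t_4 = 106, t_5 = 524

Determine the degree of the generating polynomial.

4

D1: -14, -26, 10, 142, 418
D2: -12, 36, 132, 276
D3: 48, 96, 144
D4: 48, 48
The fourth differences are constant, so the polynomial has degree 4.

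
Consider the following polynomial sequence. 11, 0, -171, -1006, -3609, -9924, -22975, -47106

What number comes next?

-88221

D1: -11  -171  -835  -2603  -6315  -13051  -24131
D2: -160  -664  -1768  -3712  -6736  -11080
D3: -504  -1104  -1944  -3024  -4344
D4: -600  -840  -1080  -1320
D5: -240  -240  -240
Constant fifth difference = -240, so extend:
-1320 − 240 = -1560;  -4344 − 1560 = -5904;  -11080 − 5904 = -16984;  -24131 − 16984 = -41115;  -47106 − 41115 = -88221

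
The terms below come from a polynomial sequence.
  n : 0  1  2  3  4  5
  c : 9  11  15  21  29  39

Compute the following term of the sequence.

D1: 2  4  6  8  10
D2: 2  2  2  2
The second differences are constant (2).
10 + 2 = 12;  39 + 12 = 51

51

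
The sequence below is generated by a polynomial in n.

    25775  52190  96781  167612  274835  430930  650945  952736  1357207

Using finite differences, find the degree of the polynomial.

Δ: 26415, 44591, 70831, 107223, 156095, 220015, 301791, 404471
Δ²: 18176, 26240, 36392, 48872, 63920, 81776, 102680
Δ³: 8064, 10152, 12480, 15048, 17856, 20904
Δ⁴: 2088, 2328, 2568, 2808, 3048
Δ⁵: 240, 240, 240, 240
The fifth differences are constant, so the polynomial has degree 5.

5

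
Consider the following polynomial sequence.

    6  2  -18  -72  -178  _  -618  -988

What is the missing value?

Using the first 5 terms:
D1: -4, -20, -54, -106
D2: -16, -34, -52
D3: -18, -18
Constant third difference = -18.
Extend forward: -52 − 18 = -70;  -106 − 70 = -176;  -178 − 176 = -354

-354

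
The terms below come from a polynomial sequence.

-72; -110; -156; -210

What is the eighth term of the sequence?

-506

Δ: -38, -46, -54
Δ²: -8, -8
Second differences constant at -8.
-54 − 8 = -62;  -210 − 62 = -272
-62 − 8 = -70;  -272 − 70 = -342
-70 − 8 = -78;  -342 − 78 = -420
-78 − 8 = -86;  -420 − 86 = -506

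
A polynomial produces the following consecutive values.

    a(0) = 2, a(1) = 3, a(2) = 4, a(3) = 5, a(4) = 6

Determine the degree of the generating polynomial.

1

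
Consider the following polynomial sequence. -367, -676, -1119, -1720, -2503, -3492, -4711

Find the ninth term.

-7935

Δ: -309, -443, -601, -783, -989, -1219
Δ²: -134, -158, -182, -206, -230
Δ³: -24, -24, -24, -24
Third differences constant at -24.
-230 − 24 = -254;  -1219 − 254 = -1473;  -4711 − 1473 = -6184
-254 − 24 = -278;  -1473 − 278 = -1751;  -6184 − 1751 = -7935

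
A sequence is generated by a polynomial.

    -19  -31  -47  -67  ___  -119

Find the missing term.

-91

Using the first 4 terms:
-12  -16  -20
-4  -4
Constant second difference = -4.
Extend forward: -20 − 4 = -24;  -67 − 24 = -91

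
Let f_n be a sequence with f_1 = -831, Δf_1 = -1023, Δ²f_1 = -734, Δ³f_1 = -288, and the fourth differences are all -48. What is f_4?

Build the table forward from the leading diagonal:
Fourth differences: -48, -48, -48, -48
Third differences: -288, -336, -384, -432
Second differences: -734, -1022, -1358, -1742
First differences: -1023, -1757, -2779, -4137
f: -831, -1854, -3611, -6390

-6390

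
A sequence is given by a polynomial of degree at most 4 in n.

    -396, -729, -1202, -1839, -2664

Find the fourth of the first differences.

D1: -333, -473, -637, -825
D2: -140, -164, -188
D3: -24, -24

-825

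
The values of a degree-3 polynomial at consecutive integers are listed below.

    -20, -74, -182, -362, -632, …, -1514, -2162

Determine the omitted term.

-1010

Using the first 5 terms:
-54, -108, -180, -270
-54, -72, -90
-18, -18
Constant third difference = -18.
Extend forward: -90 − 18 = -108;  -270 − 108 = -378;  -632 − 378 = -1010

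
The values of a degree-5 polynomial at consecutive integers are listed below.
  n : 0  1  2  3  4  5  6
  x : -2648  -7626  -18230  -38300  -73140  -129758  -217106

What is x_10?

First differences: -4978, -10604, -20070, -34840, -56618, -87348
Second differences: -5626, -9466, -14770, -21778, -30730
Third differences: -3840, -5304, -7008, -8952
Fourth differences: -1464, -1704, -1944
Fifth differences: -240, -240
Constant fifth difference = -240, so extend:
-1944 − 240 = -2184;  -8952 − 2184 = -11136;  -30730 − 11136 = -41866;  -87348 − 41866 = -129214;  -217106 − 129214 = -346320
-2184 − 240 = -2424;  -11136 − 2424 = -13560;  -41866 − 13560 = -55426;  -129214 − 55426 = -184640;  -346320 − 184640 = -530960
-2424 − 240 = -2664;  -13560 − 2664 = -16224;  -55426 − 16224 = -71650;  -184640 − 71650 = -256290;  -530960 − 256290 = -787250
-2664 − 240 = -2904;  -16224 − 2904 = -19128;  -71650 − 19128 = -90778;  -256290 − 90778 = -347068;  -787250 − 347068 = -1134318

-1134318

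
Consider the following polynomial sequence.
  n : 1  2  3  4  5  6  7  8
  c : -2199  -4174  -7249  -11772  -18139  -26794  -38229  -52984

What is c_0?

-1975, -3075, -4523, -6367, -8655, -11435, -14755
-1100, -1448, -1844, -2288, -2780, -3320
-348, -396, -444, -492, -540
-48, -48, -48, -48
The fourth differences are constant at -48.
Work back: -348 + 48 = -300;  -1100 + 300 = -800;  -1975 + 800 = -1175;  -2199 + 1175 = -1024

-1024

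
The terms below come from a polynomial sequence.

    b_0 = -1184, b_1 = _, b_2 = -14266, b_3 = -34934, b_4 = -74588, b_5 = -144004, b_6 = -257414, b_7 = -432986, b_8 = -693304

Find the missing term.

Using the last 7 terms:
First differences: -20668, -39654, -69416, -113410, -175572, -260318
Second differences: -18986, -29762, -43994, -62162, -84746
Third differences: -10776, -14232, -18168, -22584
Fourth differences: -3456, -3936, -4416
Fifth differences: -480, -480
Constant fifth difference = -480.
Extend backward: -3456 + 480 = -2976;  -10776 + 2976 = -7800;  -18986 + 7800 = -11186;  -20668 + 11186 = -9482;  -14266 + 9482 = -4784

-4784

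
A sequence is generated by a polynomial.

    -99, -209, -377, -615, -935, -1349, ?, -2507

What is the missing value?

-1869

Using the first 6 terms:
First differences: -110, -168, -238, -320, -414
Second differences: -58, -70, -82, -94
Third differences: -12, -12, -12
Constant third difference = -12.
Extend forward: -94 − 12 = -106;  -414 − 106 = -520;  -1349 − 520 = -1869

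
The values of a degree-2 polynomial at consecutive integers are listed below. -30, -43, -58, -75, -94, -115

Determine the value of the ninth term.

-190

-13, -15, -17, -19, -21
-2, -2, -2, -2
Second differences constant at -2.
-21 − 2 = -23;  -115 − 23 = -138
-23 − 2 = -25;  -138 − 25 = -163
-25 − 2 = -27;  -163 − 27 = -190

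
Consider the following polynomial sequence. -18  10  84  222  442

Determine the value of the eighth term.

1774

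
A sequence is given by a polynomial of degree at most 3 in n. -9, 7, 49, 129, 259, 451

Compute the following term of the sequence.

717

First differences: 16, 42, 80, 130, 192
Second differences: 26, 38, 50, 62
Third differences: 12, 12, 12
Third differences constant at 12.
62 + 12 = 74;  192 + 74 = 266;  451 + 266 = 717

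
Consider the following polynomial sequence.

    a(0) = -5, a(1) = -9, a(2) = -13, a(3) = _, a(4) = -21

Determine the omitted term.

Using the first 3 terms:
First differences: -4, -4
Constant first difference = -4.
Extend forward: -13 − 4 = -17

-17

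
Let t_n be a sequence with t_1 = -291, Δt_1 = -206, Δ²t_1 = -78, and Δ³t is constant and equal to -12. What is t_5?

Build the table forward from the leading diagonal:
Δ³: -12, -12, -12, -12, -12
Δ²: -78, -90, -102, -114, -126
Δ: -206, -284, -374, -476, -590
t: -291, -497, -781, -1155, -1631

-1631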